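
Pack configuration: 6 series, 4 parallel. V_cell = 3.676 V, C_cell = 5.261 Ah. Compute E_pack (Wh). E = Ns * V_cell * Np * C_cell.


E = Ns * Vcell * Np * Ccell = 6 * 3.676 * 4 * 5.261 = 464.1 Wh

464.1 Wh


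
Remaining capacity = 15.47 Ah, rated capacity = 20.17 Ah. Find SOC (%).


SOC = (remaining / total) * 100 = (15.47 / 20.17) * 100 = 76.70%

76.70%


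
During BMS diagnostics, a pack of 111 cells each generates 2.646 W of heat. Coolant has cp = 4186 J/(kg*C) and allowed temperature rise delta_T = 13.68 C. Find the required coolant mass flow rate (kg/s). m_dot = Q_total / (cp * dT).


Step 1: Total heat Q = 111 * 2.646 W = 293.71 W
Step 2: denom = cp * dT = 4186 * 13.68 = 57264
Step 3: m_dot = 293.71 / 57264 = 0.005129 kg/s

0.005129 kg/s


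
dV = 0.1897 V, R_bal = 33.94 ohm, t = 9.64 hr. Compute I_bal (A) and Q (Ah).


I_bal = dV / R = 0.1897 / 33.94 = 0.0055893 A
Q = I_bal * t = 0.0055893 * 9.64 = 0.05388 Ah

I=0.0055893 A, Q=0.05388 Ah


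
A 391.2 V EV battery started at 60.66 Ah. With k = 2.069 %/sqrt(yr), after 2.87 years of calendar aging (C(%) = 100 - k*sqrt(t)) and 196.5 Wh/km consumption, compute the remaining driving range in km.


Step 1: capacity retention = 100 - 2.069 * sqrt(2.87) = 100 - 2.069 * 1.6941 = 96.495%
Step 2: C_now = 60.66 * 96.495/100 = 58.534 Ah
Step 3: E_pack = V * C_now = 391.2 * 58.534 = 22899 Wh
Step 4: range = E_pack / consumption = 22899 / 196.5 = 116.5 km

116.5 km


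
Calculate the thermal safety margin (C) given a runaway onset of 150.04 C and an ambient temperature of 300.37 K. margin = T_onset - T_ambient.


Convert: T_ambient = 300.37 K = 27.22 C
margin = 150.04 - 27.22 = 122.82 C

122.82 C


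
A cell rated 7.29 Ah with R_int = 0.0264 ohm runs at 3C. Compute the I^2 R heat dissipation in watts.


Step 1: I = C_rate * capacity = 3 * 7.29 = 21.87 A
Step 2: Q = I^2 * R = 21.87^2 * 0.0264 = 478.3 * 0.0264 = 12.63 W

12.63 W


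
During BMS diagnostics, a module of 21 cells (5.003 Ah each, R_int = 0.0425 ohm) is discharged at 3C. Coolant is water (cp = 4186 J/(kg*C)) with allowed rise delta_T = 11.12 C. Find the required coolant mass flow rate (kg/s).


Step 1: I = 3 * 5.003 = 15.009 A
Step 2: Q_cell = I^2 * R = 15.009^2 * 0.0425 = 9.574 W
Step 3: Q_total = 21 * 9.574 = 201.05 W
Step 4: m_dot = Q_total / (cp * dT) = 201.05 / (4186 * 11.12) = 0.004319 kg/s

0.004319 kg/s


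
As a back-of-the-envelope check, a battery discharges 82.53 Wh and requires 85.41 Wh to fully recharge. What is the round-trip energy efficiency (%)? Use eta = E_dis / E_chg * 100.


Round-trip efficiency = 82.53/85.41 * 100% = 96.63%

96.63%


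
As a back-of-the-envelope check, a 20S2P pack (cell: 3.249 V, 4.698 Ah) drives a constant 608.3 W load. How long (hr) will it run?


Step 1: E_pack = Ns * V_cell * Np * C_cell = 20 * 3.249 * 2 * 4.698 = 610.55 Wh
Step 2: t = E_pack / P = 610.55 / 608.3 = 1.004 hr

1.004 hr


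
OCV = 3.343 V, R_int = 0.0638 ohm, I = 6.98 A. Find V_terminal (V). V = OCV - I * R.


IR drop = 6.98 * 0.0638 = 0.44532 V
V = 3.343 - 0.44532 = 2.898 V

2.898 V


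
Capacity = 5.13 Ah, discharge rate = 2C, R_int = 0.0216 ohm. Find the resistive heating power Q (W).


Step 1: I = C_rate * capacity = 2 * 5.13 = 10.26 A
Step 2: Q = I^2 * R = 10.26^2 * 0.0216 = 105.27 * 0.0216 = 2.274 W

2.274 W


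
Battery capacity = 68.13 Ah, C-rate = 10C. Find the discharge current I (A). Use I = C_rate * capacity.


I = C_rate * capacity = 10 * 68.13 = 681.3 A

681.3 A


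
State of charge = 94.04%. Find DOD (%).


Complement of SOC: DOD = 100% - 94.04% = 5.96%

5.96%


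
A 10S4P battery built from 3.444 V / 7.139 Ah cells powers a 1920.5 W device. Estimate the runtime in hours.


Step 1: E_pack = Ns * V_cell * Np * C_cell = 10 * 3.444 * 4 * 7.139 = 983.47 Wh
Step 2: t = E_pack / P = 983.47 / 1920.5 = 0.5121 hr

0.5121 hr


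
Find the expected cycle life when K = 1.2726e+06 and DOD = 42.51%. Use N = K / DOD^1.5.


DOD^1.5 = 277.16
N = K / DOD^1.5 = 1.2726e+06 / 277.16 = 4592

4592 cycles


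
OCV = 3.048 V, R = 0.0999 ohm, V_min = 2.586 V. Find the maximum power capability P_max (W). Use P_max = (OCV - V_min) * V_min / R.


dV = OCV - V_min = 0.462 V (so I_max = dV / R)
P_max = dV * V_min / R = 0.462 * 2.586 / 0.0999 = 11.96 W

11.96 W


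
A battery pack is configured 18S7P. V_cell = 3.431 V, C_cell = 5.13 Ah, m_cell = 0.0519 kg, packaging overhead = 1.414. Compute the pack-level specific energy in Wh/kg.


Step 1: V_pack = 18 * 3.431 = 61.758 V
Step 2: C_pack = 7 * 5.13 = 35.91 Ah
Step 3: E_pack = V_pack * C_pack = 61.758 * 35.91 = 2217.7 Wh
Step 4: m_pack = 18 * 7 * 0.0519 * 1.414 = 9.2467 kg
Step 5: ED = E_pack / m_pack = 2217.7 / 9.2467 = 239.8 Wh/kg

239.8 Wh/kg


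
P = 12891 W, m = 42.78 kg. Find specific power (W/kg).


SP = P / m = 12891 / 42.78 = 301.3 W/kg

301.3 W/kg


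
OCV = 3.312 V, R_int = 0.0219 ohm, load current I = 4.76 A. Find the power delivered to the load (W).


Step 1: V_terminal = OCV - I*R = 3.312 - 4.76 * 0.0219 = 3.2078 V
Step 2: P_out = V_terminal * I = 3.2078 * 4.76 = 15.27 W

15.27 W


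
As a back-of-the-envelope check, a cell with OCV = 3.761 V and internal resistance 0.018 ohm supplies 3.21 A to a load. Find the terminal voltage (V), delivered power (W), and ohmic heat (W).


Step 1: V_terminal = OCV - I*R = 3.761 - 3.21 * 0.018 = 3.7032 V
Step 2: P_out = V_terminal * I = 3.7032 * 3.21 = 11.89 W
Step 3: Q = I^2 * R = 3.21^2 * 0.018 = 0.1855 W

V=3.7032 V, P=11.89 W, Q=0.1855 W


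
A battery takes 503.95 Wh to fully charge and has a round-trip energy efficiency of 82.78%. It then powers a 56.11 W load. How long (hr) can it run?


Step 1: E_discharge = eta/100 * E_charge = 82.78/100 * 503.95 = 417.17 Wh
Step 2: t = E_discharge / P = 417.17 / 56.11 = 7.435 hr

7.435 hr


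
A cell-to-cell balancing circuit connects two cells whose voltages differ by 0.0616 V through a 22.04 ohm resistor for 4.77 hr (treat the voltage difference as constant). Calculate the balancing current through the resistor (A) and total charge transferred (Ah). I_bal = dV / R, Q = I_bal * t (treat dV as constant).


First, Ohm's law: I_bal = 0.0616 V / 22.04 ohm = 0.0027949 A
Then Q = I * t = 0.0027949 A * 4.77 hr = 0.01333 Ah

I=0.0027949 A, Q=0.01333 Ah


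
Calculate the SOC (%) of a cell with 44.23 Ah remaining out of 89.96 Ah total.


SOC% = 44.23 / 89.96 * 100 = 49.17%

49.17%


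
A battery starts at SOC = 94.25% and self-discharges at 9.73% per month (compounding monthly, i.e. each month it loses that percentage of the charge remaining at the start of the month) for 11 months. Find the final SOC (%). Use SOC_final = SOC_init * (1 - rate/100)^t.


Monthly retention factor = 1 - 9.73/100 = 0.9027
Over 11 months: factor^11 = 0.32432
SOC_final = 94.25 * 0.32432 = 30.57%

30.57%


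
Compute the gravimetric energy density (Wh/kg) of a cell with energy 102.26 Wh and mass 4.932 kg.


Specific energy = 102.26 Wh / 4.932 kg = 20.73 Wh/kg

20.73 Wh/kg


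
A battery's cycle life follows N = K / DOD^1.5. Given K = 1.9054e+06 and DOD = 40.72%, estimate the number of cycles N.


DOD^1.5 = 259.84
N = K / DOD^1.5 = 1.9054e+06 / 259.84 = 7333

7333 cycles


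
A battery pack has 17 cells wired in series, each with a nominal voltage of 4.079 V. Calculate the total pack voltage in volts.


With 17 cells in series at 4.079 V each, V_pack = 69.343 V

69.343 V


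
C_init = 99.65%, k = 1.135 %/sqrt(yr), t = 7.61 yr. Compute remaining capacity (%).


sqrt(t) = sqrt(7.61) = 2.7586
C_final = 99.65 - 1.135 * 2.7586 = 96.52%

96.52%


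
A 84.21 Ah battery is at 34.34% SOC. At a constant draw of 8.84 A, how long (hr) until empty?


Step 1: remaining = SOC/100 * C_total = 34.34/100 * 84.21 = 28.918 Ah
Step 2: t = remaining / I = 28.918 / 8.84 = 3.271 hr

3.271 hr


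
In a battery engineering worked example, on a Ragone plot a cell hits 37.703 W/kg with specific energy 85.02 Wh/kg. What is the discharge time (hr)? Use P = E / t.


t = E / P = 85.02 / 37.703 = 2.255 hr

2.255 hr


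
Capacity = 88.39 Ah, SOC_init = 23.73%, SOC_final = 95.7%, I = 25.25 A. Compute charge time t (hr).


delta_Ah = 88.39 * (95.7 - 23.73) / 100 = 63.614 Ah
t = delta_Ah / I = 63.614 / 25.25 = 2.519 hr

2.519 hr


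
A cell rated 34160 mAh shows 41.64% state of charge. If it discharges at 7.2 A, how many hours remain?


Convert: C_total = 34160 mAh = 34.16 Ah
Step 1: remaining = SOC/100 * C_total = 41.64/100 * 34.16 = 14.224 Ah
Step 2: t = remaining / I = 14.224 / 7.2 = 1.976 hr

1.976 hr


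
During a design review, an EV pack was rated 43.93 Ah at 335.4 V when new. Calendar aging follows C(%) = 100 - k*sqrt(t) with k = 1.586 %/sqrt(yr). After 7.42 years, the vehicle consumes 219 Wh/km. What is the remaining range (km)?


Step 1: capacity retention = 100 - 1.586 * sqrt(7.42) = 100 - 1.586 * 2.724 = 95.68%
Step 2: C_now = 43.93 * 95.68/100 = 42.032 Ah
Step 3: E_pack = V * C_now = 335.4 * 42.032 = 14098 Wh
Step 4: range = E_pack / consumption = 14098 / 219 = 64.37 km

64.37 km


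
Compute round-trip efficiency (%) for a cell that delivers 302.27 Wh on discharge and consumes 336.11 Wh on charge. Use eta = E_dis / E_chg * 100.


eta_e = E_dis / E_chg * 100 = 302.27 / 336.11 * 100 = 89.93%

89.93%


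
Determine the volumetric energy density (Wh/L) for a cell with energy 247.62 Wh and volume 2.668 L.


Volumetric ED = 247.62 Wh / 2.668 L = 92.81 Wh/L

92.81 Wh/L


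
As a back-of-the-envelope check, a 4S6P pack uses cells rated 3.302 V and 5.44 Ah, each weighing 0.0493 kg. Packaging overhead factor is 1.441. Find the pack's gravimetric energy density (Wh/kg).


Step 1: V_pack = 4 * 3.302 = 13.208 V
Step 2: C_pack = 6 * 5.44 = 32.64 Ah
Step 3: E_pack = V_pack * C_pack = 13.208 * 32.64 = 431.11 Wh
Step 4: m_pack = 4 * 6 * 0.0493 * 1.441 = 1.705 kg
Step 5: ED = E_pack / m_pack = 431.11 / 1.705 = 252.9 Wh/kg

252.9 Wh/kg


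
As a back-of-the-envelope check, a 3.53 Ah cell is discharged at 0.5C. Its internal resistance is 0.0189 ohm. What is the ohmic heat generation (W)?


Step 1: I = C_rate * capacity = 0.5 * 3.53 = 1.765 A
Step 2: Q = I^2 * R = 1.765^2 * 0.0189 = 3.1152 * 0.0189 = 0.05888 W

0.05888 W


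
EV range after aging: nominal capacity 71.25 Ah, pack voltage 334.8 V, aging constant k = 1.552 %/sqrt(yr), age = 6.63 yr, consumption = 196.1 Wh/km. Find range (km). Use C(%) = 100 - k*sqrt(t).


Step 1: capacity retention = 100 - 1.552 * sqrt(6.63) = 100 - 1.552 * 2.5749 = 96.004%
Step 2: C_now = 71.25 * 96.004/100 = 68.403 Ah
Step 3: E_pack = V * C_now = 334.8 * 68.403 = 22901 Wh
Step 4: range = E_pack / consumption = 22901 / 196.1 = 116.8 km

116.8 km


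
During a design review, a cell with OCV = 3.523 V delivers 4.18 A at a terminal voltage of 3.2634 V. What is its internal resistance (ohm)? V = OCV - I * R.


R = (OCV - V) / I = (3.523 - 3.2634) / 4.18 = 0.06211 ohm

0.06211 ohm


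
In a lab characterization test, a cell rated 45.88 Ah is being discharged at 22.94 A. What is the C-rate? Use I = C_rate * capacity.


C_rate = I / capacity = 22.94 / 45.88 = 0.5C

0.5C


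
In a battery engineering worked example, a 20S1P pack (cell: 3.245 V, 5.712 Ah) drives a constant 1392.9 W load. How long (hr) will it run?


Step 1: E_pack = Ns * V_cell * Np * C_cell = 20 * 3.245 * 1 * 5.712 = 370.71 Wh
Step 2: t = E_pack / P = 370.71 / 1392.9 = 0.2661 hr

0.2661 hr


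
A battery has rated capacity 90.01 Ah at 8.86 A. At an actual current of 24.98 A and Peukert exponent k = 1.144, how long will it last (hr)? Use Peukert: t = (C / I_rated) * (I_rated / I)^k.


Step 1: t_rated = C / I_rated = 90.01 / 8.86 = 10.159 hr
Step 2: ratio = 8.86 / 24.98 = 0.35468
Step 3: ratio^k = 0.35468^1.144 = 0.3055
Step 4: t = t_rated * ratio^k = 10.159 * 0.3055 = 3.104 hr

3.104 hr


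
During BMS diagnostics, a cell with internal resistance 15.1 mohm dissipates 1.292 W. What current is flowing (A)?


Convert: R = 15.1 mohm = 0.0151 ohm
I = sqrt(Q / R) = sqrt(1.292 / 0.0151) = sqrt(85.563) = 9.250 A

9.250 A


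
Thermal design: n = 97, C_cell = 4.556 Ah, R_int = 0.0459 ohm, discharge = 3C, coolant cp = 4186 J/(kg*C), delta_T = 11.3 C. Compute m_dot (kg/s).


Step 1: I = 3 * 4.556 = 13.668 A
Step 2: Q_cell = I^2 * R = 13.668^2 * 0.0459 = 8.5748 W
Step 3: Q_total = 97 * 8.5748 = 831.76 W
Step 4: m_dot = Q_total / (cp * dT) = 831.76 / (4186 * 11.3) = 0.01758 kg/s

0.01758 kg/s


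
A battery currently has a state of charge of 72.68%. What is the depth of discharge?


DOD = 100 - SOC = 100 - 72.68 = 27.32%

27.32%


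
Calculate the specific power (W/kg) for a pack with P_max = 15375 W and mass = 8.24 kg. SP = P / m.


Specific power = 15375 W / 8.24 kg = 1866 W/kg

1866 W/kg


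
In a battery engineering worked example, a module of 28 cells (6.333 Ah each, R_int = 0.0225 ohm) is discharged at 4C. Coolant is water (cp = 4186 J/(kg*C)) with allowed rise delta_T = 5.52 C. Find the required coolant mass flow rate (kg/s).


Step 1: I = 4 * 6.333 = 25.332 A
Step 2: Q_cell = I^2 * R = 25.332^2 * 0.0225 = 14.438 W
Step 3: Q_total = 28 * 14.438 = 404.26 W
Step 4: m_dot = Q_total / (cp * dT) = 404.26 / (4186 * 5.52) = 0.01750 kg/s

0.01750 kg/s


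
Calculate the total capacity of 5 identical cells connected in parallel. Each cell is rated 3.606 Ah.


C_total = 5 * 3.606 = 18.03 Ah

18.03 Ah


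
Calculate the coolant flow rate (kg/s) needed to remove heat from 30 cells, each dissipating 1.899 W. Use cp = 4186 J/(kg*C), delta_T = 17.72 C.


Q_total = 30 * 1.899 = 56.97 W
m_dot = Q_total / (cp * dT) = 56.97 / (4186 * 17.72) = 7.680e-04 kg/s

7.680e-04 kg/s


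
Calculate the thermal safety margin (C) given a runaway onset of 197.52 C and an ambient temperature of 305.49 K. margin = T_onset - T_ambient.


Convert: T_ambient = 305.49 K = 32.34 C
margin = 197.52 - 32.34 = 165.18 C

165.18 C


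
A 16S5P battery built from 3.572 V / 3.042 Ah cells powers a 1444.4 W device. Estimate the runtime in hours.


Step 1: E_pack = Ns * V_cell * Np * C_cell = 16 * 3.572 * 5 * 3.042 = 869.28 Wh
Step 2: t = E_pack / P = 869.28 / 1444.4 = 0.6018 hr

0.6018 hr


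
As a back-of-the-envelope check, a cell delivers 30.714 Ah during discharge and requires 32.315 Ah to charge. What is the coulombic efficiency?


Coulombic efficiency = 30.714/32.315 * 100% = 95.05%

95.05%


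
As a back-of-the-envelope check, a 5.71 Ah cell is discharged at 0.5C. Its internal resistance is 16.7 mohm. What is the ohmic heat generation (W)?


Convert: R = 16.7 mohm = 0.0167 ohm
Step 1: I = C_rate * capacity = 0.5 * 5.71 = 2.855 A
Step 2: Q = I^2 * R = 2.855^2 * 0.0167 = 8.151 * 0.0167 = 0.1361 W

0.1361 W


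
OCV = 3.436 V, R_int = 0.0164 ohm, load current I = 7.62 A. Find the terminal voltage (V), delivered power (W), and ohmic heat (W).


Step 1: V_terminal = OCV - I*R = 3.436 - 7.62 * 0.0164 = 3.311 V
Step 2: P_out = V_terminal * I = 3.311 * 7.62 = 25.23 W
Step 3: Q = I^2 * R = 7.62^2 * 0.0164 = 0.9523 W

V=3.311 V, P=25.23 W, Q=0.9523 W


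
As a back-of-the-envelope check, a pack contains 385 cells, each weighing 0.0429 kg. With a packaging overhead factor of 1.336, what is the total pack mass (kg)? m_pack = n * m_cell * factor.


Cell mass sum = 385 * 0.0429 = 16.517 kg
With overhead 1.336: m_pack = 16.517 * 1.336 = 22.07 kg

22.07 kg


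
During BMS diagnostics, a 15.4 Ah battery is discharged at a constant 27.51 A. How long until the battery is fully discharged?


Runtime = 15.4 Ah / 27.51 A = 0.5598 hr

0.5598 hr


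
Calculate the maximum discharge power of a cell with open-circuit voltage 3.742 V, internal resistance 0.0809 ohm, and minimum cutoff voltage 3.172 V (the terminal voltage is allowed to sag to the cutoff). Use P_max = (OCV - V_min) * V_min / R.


dV = OCV - V_min = 0.57 V (so I_max = dV / R)
P_max = dV * V_min / R = 0.57 * 3.172 / 0.0809 = 22.35 W

22.35 W


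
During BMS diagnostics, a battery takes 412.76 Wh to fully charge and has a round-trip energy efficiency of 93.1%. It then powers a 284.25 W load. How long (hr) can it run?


Step 1: E_discharge = eta/100 * E_charge = 93.1/100 * 412.76 = 384.28 Wh
Step 2: t = E_discharge / P = 384.28 / 284.25 = 1.352 hr

1.352 hr


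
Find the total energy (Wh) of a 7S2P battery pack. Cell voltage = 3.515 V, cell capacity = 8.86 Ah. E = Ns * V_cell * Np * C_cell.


V_pack = 7 * 3.515 = 24.605 V
C_pack = 2 * 8.86 = 17.72 Ah
E = V_pack * C_pack = 24.605 * 17.72 = 436.0 Wh

436.0 Wh


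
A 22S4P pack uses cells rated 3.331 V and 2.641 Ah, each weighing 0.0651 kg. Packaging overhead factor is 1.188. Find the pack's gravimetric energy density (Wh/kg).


Step 1: V_pack = 22 * 3.331 = 73.282 V
Step 2: C_pack = 4 * 2.641 = 10.564 Ah
Step 3: E_pack = V_pack * C_pack = 73.282 * 10.564 = 774.15 Wh
Step 4: m_pack = 22 * 4 * 0.0651 * 1.188 = 6.8058 kg
Step 5: ED = E_pack / m_pack = 774.15 / 6.8058 = 113.7 Wh/kg

113.7 Wh/kg


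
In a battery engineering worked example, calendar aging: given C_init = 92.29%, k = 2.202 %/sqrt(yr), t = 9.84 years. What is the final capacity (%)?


sqrt(t) = sqrt(9.84) = 3.1369
C_final = 92.29 - 2.202 * 3.1369 = 85.38%

85.38%


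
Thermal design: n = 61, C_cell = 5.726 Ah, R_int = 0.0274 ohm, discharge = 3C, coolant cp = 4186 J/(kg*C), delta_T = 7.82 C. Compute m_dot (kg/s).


Step 1: I = 3 * 5.726 = 17.178 A
Step 2: Q_cell = I^2 * R = 17.178^2 * 0.0274 = 8.0853 W
Step 3: Q_total = 61 * 8.0853 = 493.2 W
Step 4: m_dot = Q_total / (cp * dT) = 493.2 / (4186 * 7.82) = 0.01507 kg/s

0.01507 kg/s


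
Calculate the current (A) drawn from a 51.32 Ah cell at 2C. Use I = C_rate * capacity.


At 2C: I = 2 * 51.32 Ah = 102.64 A

102.64 A


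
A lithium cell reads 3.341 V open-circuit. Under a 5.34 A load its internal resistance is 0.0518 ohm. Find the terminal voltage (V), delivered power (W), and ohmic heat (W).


Step 1: V_terminal = OCV - I*R = 3.341 - 5.34 * 0.0518 = 3.0644 V
Step 2: P_out = V_terminal * I = 3.0644 * 5.34 = 16.36 W
Step 3: Q = I^2 * R = 5.34^2 * 0.0518 = 1.477 W

V=3.0644 V, P=16.36 W, Q=1.477 W


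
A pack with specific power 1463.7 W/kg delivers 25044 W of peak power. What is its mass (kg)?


m = P / SP = 25044 / 1463.7 = 17.11 kg

17.11 kg


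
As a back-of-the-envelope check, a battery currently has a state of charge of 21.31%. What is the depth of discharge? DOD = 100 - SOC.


DOD = 100 - SOC = 100 - 21.31 = 78.69%

78.69%


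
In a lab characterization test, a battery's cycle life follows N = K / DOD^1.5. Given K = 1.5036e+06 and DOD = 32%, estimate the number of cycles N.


DOD^1.5 = 181.02
N = K / DOD^1.5 = 1.5036e+06 / 181.02 = 8306

8306 cycles


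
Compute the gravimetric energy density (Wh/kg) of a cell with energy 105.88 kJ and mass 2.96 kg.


Convert: E = 105.88 kJ = 29.411 Wh
ED = E / m = 29.411 / 2.96 = 9.936 Wh/kg

9.936 Wh/kg


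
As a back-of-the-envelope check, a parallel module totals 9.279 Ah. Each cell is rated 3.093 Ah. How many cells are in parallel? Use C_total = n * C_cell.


n = C_total / C_cell = 9.279 / 3.093 = 3

3


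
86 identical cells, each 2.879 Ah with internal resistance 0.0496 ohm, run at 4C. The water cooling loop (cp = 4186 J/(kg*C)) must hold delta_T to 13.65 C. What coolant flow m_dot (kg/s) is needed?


Step 1: I = 4 * 2.879 = 11.516 A
Step 2: Q_cell = I^2 * R = 11.516^2 * 0.0496 = 6.5779 W
Step 3: Q_total = 86 * 6.5779 = 565.7 W
Step 4: m_dot = Q_total / (cp * dT) = 565.7 / (4186 * 13.65) = 0.009900 kg/s

0.009900 kg/s


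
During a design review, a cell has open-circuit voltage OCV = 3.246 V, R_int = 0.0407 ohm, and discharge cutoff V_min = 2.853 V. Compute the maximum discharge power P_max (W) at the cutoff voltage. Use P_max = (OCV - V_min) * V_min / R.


P_max = (OCV - V_min) * V_min / R = (3.246 - 2.853) * 2.853 / 0.0407 = 0.393 * 2.853 / 0.0407 = 27.55 W

27.55 W


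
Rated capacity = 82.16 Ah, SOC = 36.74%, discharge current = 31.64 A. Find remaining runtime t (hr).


Step 1: remaining = SOC/100 * C_total = 36.74/100 * 82.16 = 30.186 Ah
Step 2: t = remaining / I = 30.186 / 31.64 = 0.9540 hr

0.9540 hr


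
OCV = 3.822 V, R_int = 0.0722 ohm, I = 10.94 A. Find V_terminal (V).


IR drop = 10.94 * 0.0722 = 0.78987 V
V = 3.822 - 0.78987 = 3.032 V

3.032 V


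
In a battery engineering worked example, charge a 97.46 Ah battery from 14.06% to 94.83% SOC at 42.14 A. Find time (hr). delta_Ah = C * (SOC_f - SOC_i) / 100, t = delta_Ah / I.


Step 1: dSOC = 94.83% - 14.06% = 80.77%
Step 2: delta_Ah = 97.46 * 80.77 / 100 = 78.718 Ah
Step 3: t = 78.718 / 42.14 = 1.868 hr

1.868 hr


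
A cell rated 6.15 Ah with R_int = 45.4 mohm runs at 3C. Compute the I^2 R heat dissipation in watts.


Convert: R = 45.4 mohm = 0.0454 ohm
Step 1: I = C_rate * capacity = 3 * 6.15 = 18.45 A
Step 2: Q = I^2 * R = 18.45^2 * 0.0454 = 340.4 * 0.0454 = 15.45 W

15.45 W


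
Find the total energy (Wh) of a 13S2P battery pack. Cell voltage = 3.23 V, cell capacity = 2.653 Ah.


E = Ns * Vcell * Np * Ccell = 13 * 3.23 * 2 * 2.653 = 222.8 Wh

222.8 Wh


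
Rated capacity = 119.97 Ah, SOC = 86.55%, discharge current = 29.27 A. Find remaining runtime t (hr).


Step 1: remaining = SOC/100 * C_total = 86.55/100 * 119.97 = 103.83 Ah
Step 2: t = remaining / I = 103.83 / 29.27 = 3.547 hr

3.547 hr


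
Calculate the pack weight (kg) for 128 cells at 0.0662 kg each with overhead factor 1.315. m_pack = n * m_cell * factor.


Cell mass sum = 128 * 0.0662 = 8.4736 kg
With overhead 1.315: m_pack = 8.4736 * 1.315 = 11.14 kg

11.14 kg


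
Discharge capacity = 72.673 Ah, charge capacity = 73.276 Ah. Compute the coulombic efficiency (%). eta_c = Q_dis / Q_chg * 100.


eta_c = Q_dis / Q_chg * 100 = 72.673 / 73.276 * 100 = 99.18%

99.18%


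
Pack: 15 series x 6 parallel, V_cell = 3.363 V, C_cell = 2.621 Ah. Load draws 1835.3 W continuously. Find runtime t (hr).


Step 1: E_pack = Ns * V_cell * Np * C_cell = 15 * 3.363 * 6 * 2.621 = 793.3 Wh
Step 2: t = E_pack / P = 793.3 / 1835.3 = 0.4322 hr

0.4322 hr


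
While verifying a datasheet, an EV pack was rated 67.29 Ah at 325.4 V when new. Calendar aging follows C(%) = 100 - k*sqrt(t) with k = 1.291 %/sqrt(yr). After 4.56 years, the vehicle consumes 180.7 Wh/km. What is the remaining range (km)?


Step 1: capacity retention = 100 - 1.291 * sqrt(4.56) = 100 - 1.291 * 2.1354 = 97.243%
Step 2: C_now = 67.29 * 97.243/100 = 65.435 Ah
Step 3: E_pack = V * C_now = 325.4 * 65.435 = 21293 Wh
Step 4: range = E_pack / consumption = 21293 / 180.7 = 117.8 km

117.8 km


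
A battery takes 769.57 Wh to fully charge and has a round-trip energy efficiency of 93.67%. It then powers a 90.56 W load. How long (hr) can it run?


Step 1: E_discharge = eta/100 * E_charge = 93.67/100 * 769.57 = 720.86 Wh
Step 2: t = E_discharge / P = 720.86 / 90.56 = 7.960 hr

7.960 hr


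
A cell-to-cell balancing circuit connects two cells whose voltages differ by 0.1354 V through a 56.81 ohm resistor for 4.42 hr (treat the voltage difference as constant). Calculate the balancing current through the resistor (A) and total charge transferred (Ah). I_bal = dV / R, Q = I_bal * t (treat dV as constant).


First, Ohm's law: I_bal = 0.1354 V / 56.81 ohm = 0.0023834 A
Then Q = I * t = 0.0023834 A * 4.42 hr = 0.01053 Ah

I=0.0023834 A, Q=0.01053 Ah


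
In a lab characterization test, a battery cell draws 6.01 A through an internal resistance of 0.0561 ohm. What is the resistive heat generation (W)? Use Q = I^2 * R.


I^2 = 36.12
Q = 36.12 * 0.0561 = 2.026 W

2.026 W


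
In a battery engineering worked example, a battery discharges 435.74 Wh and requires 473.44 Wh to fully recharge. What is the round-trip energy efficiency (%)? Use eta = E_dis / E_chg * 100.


eta_e = E_dis / E_chg * 100 = 435.74 / 473.44 * 100 = 92.04%

92.04%


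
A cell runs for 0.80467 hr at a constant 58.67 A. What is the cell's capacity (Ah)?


C = I * t = 58.67 * 0.80467 = 47.21 Ah

47.21 Ah


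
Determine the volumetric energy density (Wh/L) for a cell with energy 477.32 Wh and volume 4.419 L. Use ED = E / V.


Volumetric ED = 477.32 Wh / 4.419 L = 108.0 Wh/L

108.0 Wh/L


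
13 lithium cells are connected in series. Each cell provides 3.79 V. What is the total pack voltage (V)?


V_pack = n * V_cell = 13 * 3.79 = 49.27 V

49.27 V


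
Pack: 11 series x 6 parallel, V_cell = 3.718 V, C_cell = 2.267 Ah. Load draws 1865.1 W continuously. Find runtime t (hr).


Step 1: E_pack = Ns * V_cell * Np * C_cell = 11 * 3.718 * 6 * 2.267 = 556.29 Wh
Step 2: t = E_pack / P = 556.29 / 1865.1 = 0.2983 hr

0.2983 hr


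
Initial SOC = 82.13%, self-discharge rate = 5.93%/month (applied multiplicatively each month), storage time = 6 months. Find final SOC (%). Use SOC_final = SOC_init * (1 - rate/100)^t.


Monthly retention factor = 1 - 5.93/100 = 0.9407
Over 6 months: factor^6 = 0.69296
SOC_final = 82.13 * 0.69296 = 56.91%

56.91%


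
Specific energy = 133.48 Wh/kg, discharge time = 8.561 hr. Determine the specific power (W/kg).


P_specific = E / t = 133.48 / 8.561 = 15.59 W/kg

15.59 W/kg


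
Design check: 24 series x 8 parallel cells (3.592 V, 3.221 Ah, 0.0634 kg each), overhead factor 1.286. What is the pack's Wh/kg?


Step 1: V_pack = 24 * 3.592 = 86.208 V
Step 2: C_pack = 8 * 3.221 = 25.768 Ah
Step 3: E_pack = V_pack * C_pack = 86.208 * 25.768 = 2221.4 Wh
Step 4: m_pack = 24 * 8 * 0.0634 * 1.286 = 15.654 kg
Step 5: ED = E_pack / m_pack = 2221.4 / 15.654 = 141.9 Wh/kg

141.9 Wh/kg


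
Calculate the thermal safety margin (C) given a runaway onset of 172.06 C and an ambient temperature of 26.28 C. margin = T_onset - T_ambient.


margin = T_onset - T_ambient = 172.06 - 26.28 = 145.78 C

145.78 C


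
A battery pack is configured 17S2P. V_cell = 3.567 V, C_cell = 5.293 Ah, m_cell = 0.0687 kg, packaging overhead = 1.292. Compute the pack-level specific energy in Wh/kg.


Step 1: V_pack = 17 * 3.567 = 60.639 V
Step 2: C_pack = 2 * 5.293 = 10.586 Ah
Step 3: E_pack = V_pack * C_pack = 60.639 * 10.586 = 641.92 Wh
Step 4: m_pack = 17 * 2 * 0.0687 * 1.292 = 3.0179 kg
Step 5: ED = E_pack / m_pack = 641.92 / 3.0179 = 212.7 Wh/kg

212.7 Wh/kg


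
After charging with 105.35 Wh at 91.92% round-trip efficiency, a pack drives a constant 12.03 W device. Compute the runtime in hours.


Step 1: E_discharge = eta/100 * E_charge = 91.92/100 * 105.35 = 96.838 Wh
Step 2: t = E_discharge / P = 96.838 / 12.03 = 8.050 hr

8.050 hr


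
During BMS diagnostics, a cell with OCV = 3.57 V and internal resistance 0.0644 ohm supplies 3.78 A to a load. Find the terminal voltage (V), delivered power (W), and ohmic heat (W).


Step 1: V_terminal = OCV - I*R = 3.57 - 3.78 * 0.0644 = 3.3266 V
Step 2: P_out = V_terminal * I = 3.3266 * 3.78 = 12.57 W
Step 3: Q = I^2 * R = 3.78^2 * 0.0644 = 0.9202 W

V=3.3266 V, P=12.57 W, Q=0.9202 W


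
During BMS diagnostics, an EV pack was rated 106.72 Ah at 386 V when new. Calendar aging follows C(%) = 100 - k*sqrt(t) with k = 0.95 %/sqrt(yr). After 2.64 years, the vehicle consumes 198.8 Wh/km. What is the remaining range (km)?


Step 1: capacity retention = 100 - 0.95 * sqrt(2.64) = 100 - 0.95 * 1.6248 = 98.456%
Step 2: C_now = 106.72 * 98.456/100 = 105.07 Ah
Step 3: E_pack = V * C_now = 386 * 105.07 = 40557 Wh
Step 4: range = E_pack / consumption = 40557 / 198.8 = 204.0 km

204.0 km


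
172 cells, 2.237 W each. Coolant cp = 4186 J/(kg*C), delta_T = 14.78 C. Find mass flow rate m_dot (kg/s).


Step 1: Total heat Q = 172 * 2.237 W = 384.76 W
Step 2: denom = cp * dT = 4186 * 14.78 = 61869
Step 3: m_dot = 384.76 / 61869 = 0.006219 kg/s

0.006219 kg/s


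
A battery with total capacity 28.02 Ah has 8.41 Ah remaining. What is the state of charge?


SOC% = 8.41 / 28.02 * 100 = 30.01%

30.01%


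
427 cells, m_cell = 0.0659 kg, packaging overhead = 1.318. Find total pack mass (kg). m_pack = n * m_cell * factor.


Cell mass sum = 427 * 0.0659 = 28.139 kg
With overhead 1.318: m_pack = 28.139 * 1.318 = 37.09 kg

37.09 kg


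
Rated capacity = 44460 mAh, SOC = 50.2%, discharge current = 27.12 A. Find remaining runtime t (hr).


Convert: C_total = 44460 mAh = 44.46 Ah
Step 1: remaining = SOC/100 * C_total = 50.2/100 * 44.46 = 22.319 Ah
Step 2: t = remaining / I = 22.319 / 27.12 = 0.8230 hr

0.8230 hr


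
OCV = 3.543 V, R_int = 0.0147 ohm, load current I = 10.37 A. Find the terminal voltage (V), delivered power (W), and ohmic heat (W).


Step 1: V_terminal = OCV - I*R = 3.543 - 10.37 * 0.0147 = 3.3906 V
Step 2: P_out = V_terminal * I = 3.3906 * 10.37 = 35.16 W
Step 3: Q = I^2 * R = 10.37^2 * 0.0147 = 1.581 W

V=3.3906 V, P=35.16 W, Q=1.581 W


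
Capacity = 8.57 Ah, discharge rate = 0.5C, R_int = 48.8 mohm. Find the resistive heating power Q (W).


Convert: R = 48.8 mohm = 0.0488 ohm
Step 1: I = C_rate * capacity = 0.5 * 8.57 = 4.285 A
Step 2: Q = I^2 * R = 4.285^2 * 0.0488 = 18.361 * 0.0488 = 0.8960 W

0.8960 W


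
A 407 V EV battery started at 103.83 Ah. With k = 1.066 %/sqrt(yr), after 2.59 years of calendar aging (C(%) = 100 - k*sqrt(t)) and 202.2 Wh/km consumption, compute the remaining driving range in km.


Step 1: capacity retention = 100 - 1.066 * sqrt(2.59) = 100 - 1.066 * 1.6093 = 98.284%
Step 2: C_now = 103.83 * 98.284/100 = 102.05 Ah
Step 3: E_pack = V * C_now = 407 * 102.05 = 41534 Wh
Step 4: range = E_pack / consumption = 41534 / 202.2 = 205.4 km

205.4 km


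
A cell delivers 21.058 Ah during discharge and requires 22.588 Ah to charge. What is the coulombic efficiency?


Coulombic efficiency = 21.058/22.588 * 100% = 93.23%

93.23%


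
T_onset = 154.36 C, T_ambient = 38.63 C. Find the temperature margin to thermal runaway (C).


Safety margin = 154.36 C - 38.63 C = 115.73 C

115.73 C


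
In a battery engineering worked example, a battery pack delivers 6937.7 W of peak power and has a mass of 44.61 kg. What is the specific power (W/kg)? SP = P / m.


SP = P / m = 6937.7 / 44.61 = 155.5 W/kg

155.5 W/kg


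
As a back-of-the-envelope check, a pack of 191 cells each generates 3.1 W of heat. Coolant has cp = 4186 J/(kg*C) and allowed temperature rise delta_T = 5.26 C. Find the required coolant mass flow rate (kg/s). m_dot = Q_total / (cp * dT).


Q_total = 191 * 3.1 = 592.1 W
m_dot = Q_total / (cp * dT) = 592.1 / (4186 * 5.26) = 0.02689 kg/s

0.02689 kg/s


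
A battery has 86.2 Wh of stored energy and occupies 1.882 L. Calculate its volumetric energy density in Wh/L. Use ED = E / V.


Volumetric ED = 86.2 Wh / 1.882 L = 45.80 Wh/L

45.80 Wh/L


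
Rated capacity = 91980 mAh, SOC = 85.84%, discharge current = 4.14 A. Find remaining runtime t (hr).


Convert: C_total = 91980 mAh = 91.98 Ah
Step 1: remaining = SOC/100 * C_total = 85.84/100 * 91.98 = 78.956 Ah
Step 2: t = remaining / I = 78.956 / 4.14 = 19.07 hr

19.07 hr


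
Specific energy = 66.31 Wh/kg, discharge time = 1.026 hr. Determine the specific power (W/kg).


P_specific = E / t = 66.31 / 1.026 = 64.63 W/kg

64.63 W/kg


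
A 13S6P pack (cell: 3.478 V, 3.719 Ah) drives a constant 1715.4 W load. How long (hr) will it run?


Step 1: E_pack = Ns * V_cell * Np * C_cell = 13 * 3.478 * 6 * 3.719 = 1008.9 Wh
Step 2: t = E_pack / P = 1008.9 / 1715.4 = 0.5881 hr

0.5881 hr


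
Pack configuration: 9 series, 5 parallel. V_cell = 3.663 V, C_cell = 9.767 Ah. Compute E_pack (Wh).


V_pack = 9 * 3.663 = 32.967 V
C_pack = 5 * 9.767 = 48.835 Ah
E = V_pack * C_pack = 32.967 * 48.835 = 1610 Wh

1610 Wh


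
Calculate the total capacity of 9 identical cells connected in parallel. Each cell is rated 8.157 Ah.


Parallel capacities add: 9 * 8.157 Ah = 73.413 Ah

73.413 Ah


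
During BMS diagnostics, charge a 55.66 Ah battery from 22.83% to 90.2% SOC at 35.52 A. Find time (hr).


Step 1: dSOC = 90.2% - 22.83% = 67.37%
Step 2: delta_Ah = 55.66 * 67.37 / 100 = 37.498 Ah
Step 3: t = 37.498 / 35.52 = 1.056 hr

1.056 hr


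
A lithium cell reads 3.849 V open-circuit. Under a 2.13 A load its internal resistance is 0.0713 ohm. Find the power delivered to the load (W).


Step 1: V_terminal = OCV - I*R = 3.849 - 2.13 * 0.0713 = 3.6971 V
Step 2: P_out = V_terminal * I = 3.6971 * 2.13 = 7.875 W

7.875 W


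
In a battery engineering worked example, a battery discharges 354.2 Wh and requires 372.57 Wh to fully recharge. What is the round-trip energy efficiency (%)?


Round-trip efficiency = 354.2/372.57 * 100% = 95.07%

95.07%


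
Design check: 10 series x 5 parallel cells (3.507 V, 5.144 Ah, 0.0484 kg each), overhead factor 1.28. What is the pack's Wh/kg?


Step 1: V_pack = 10 * 3.507 = 35.07 V
Step 2: C_pack = 5 * 5.144 = 25.72 Ah
Step 3: E_pack = V_pack * C_pack = 35.07 * 25.72 = 902 Wh
Step 4: m_pack = 10 * 5 * 0.0484 * 1.28 = 3.0976 kg
Step 5: ED = E_pack / m_pack = 902 / 3.0976 = 291.2 Wh/kg

291.2 Wh/kg


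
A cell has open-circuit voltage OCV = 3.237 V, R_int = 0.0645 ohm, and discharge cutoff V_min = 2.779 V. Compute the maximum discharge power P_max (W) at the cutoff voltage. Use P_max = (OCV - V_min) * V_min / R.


dV = OCV - V_min = 0.458 V (so I_max = dV / R)
P_max = dV * V_min / R = 0.458 * 2.779 / 0.0645 = 19.73 W

19.73 W


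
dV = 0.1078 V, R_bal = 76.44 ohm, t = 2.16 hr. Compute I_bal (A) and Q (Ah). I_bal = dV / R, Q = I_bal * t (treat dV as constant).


First, Ohm's law: I_bal = 0.1078 V / 76.44 ohm = 0.0014103 A
Then Q = I * t = 0.0014103 A * 2.16 hr = 0.003046 Ah

I=0.0014103 A, Q=0.003046 Ah


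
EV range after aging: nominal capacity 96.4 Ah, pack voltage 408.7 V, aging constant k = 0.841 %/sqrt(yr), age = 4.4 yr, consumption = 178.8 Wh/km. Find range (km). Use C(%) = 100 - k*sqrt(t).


Step 1: capacity retention = 100 - 0.841 * sqrt(4.4) = 100 - 0.841 * 2.0976 = 98.236%
Step 2: C_now = 96.4 * 98.236/100 = 94.7 Ah
Step 3: E_pack = V * C_now = 408.7 * 94.7 = 38704 Wh
Step 4: range = E_pack / consumption = 38704 / 178.8 = 216.5 km

216.5 km


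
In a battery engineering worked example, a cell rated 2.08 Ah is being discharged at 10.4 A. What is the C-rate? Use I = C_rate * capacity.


C_rate = I / capacity = 10.4 / 2.08 = 5C

5C


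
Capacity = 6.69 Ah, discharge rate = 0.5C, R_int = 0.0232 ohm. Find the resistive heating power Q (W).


Step 1: I = C_rate * capacity = 0.5 * 6.69 = 3.345 A
Step 2: Q = I^2 * R = 3.345^2 * 0.0232 = 11.189 * 0.0232 = 0.2596 W

0.2596 W


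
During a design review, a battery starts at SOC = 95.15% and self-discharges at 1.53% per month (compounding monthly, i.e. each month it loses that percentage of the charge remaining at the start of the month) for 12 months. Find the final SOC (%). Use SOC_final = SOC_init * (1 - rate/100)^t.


decay = (1 - 1.53/100)^12 = 0.83109
SOC_final = 95.15 * 0.83109 = 79.08%

79.08%


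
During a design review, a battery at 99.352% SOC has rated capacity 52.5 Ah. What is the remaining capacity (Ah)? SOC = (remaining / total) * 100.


remaining = SOC / 100 * total = 99.352 / 100 * 52.5 = 52.16 Ah

52.16 Ah


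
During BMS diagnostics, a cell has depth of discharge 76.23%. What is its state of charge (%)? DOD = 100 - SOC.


SOC = 100 - DOD = 100 - 76.23 = 23.77%

23.77%


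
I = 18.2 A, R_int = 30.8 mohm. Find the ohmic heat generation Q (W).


Convert: R = 30.8 mohm = 0.0308 ohm
I^2 = 331.24
Q = 331.24 * 0.0308 = 10.20 W

10.20 W


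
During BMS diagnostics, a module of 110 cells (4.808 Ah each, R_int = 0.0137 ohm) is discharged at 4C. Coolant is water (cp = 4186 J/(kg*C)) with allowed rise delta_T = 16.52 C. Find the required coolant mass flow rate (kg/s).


Step 1: I = 4 * 4.808 = 19.232 A
Step 2: Q_cell = I^2 * R = 19.232^2 * 0.0137 = 5.0672 W
Step 3: Q_total = 110 * 5.0672 = 557.39 W
Step 4: m_dot = Q_total / (cp * dT) = 557.39 / (4186 * 16.52) = 0.008060 kg/s

0.008060 kg/s


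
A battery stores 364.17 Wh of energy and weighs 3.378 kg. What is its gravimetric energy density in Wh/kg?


Specific energy = 364.17 Wh / 3.378 kg = 107.8 Wh/kg

107.8 Wh/kg


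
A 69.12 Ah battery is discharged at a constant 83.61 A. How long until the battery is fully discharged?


t = capacity / current = 69.12 / 83.61 = 0.8267 hr

0.8267 hr


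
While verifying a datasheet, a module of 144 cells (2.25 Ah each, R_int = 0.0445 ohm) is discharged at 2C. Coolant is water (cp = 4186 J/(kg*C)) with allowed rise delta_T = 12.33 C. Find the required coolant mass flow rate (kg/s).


Step 1: I = 2 * 2.25 = 4.5 A
Step 2: Q_cell = I^2 * R = 4.5^2 * 0.0445 = 0.90113 W
Step 3: Q_total = 144 * 0.90113 = 129.76 W
Step 4: m_dot = Q_total / (cp * dT) = 129.76 / (4186 * 12.33) = 0.002514 kg/s

0.002514 kg/s


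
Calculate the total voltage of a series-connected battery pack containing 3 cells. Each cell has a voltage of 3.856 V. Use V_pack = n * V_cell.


Series voltages add: 3 * 3.856 V = 11.568 V

11.568 V


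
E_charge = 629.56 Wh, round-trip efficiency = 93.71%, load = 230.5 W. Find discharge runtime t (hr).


Step 1: E_discharge = eta/100 * E_charge = 93.71/100 * 629.56 = 589.96 Wh
Step 2: t = E_discharge / P = 589.96 / 230.5 = 2.559 hr

2.559 hr


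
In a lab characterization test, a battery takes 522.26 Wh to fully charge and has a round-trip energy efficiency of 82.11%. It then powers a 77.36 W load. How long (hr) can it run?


Step 1: E_discharge = eta/100 * E_charge = 82.11/100 * 522.26 = 428.83 Wh
Step 2: t = E_discharge / P = 428.83 / 77.36 = 5.543 hr

5.543 hr


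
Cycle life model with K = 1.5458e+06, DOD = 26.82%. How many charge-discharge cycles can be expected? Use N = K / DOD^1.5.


Step 1: DOD^1.5 = 26.82^1.5 = 138.9
Step 2: N = 1.5458e+06 / 138.9 = 11130 cycles

11130 cycles


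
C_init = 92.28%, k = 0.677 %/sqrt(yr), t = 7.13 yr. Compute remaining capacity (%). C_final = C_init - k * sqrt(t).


Step 1: sqrt(7.13 yr) = 2.6702
Step 2: drop = 0.677 * 2.6702 = 1.8077
Step 3: C_final = 92.28 - 1.8077 = 90.47%

90.47%


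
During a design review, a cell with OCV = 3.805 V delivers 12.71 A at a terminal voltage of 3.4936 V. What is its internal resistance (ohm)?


R = (OCV - V) / I = (3.805 - 3.4936) / 12.71 = 0.02450 ohm

0.02450 ohm


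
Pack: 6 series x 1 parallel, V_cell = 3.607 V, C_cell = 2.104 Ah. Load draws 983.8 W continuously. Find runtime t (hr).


Step 1: E_pack = Ns * V_cell * Np * C_cell = 6 * 3.607 * 1 * 2.104 = 45.535 Wh
Step 2: t = E_pack / P = 45.535 / 983.8 = 0.04628 hr

0.04628 hr


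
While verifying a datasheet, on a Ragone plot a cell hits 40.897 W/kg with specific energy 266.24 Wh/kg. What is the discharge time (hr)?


t = E / P = 266.24 / 40.897 = 6.510 hr

6.510 hr


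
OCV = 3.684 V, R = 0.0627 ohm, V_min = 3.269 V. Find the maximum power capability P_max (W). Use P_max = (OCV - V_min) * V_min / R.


dV = OCV - V_min = 0.415 V (so I_max = dV / R)
P_max = dV * V_min / R = 0.415 * 3.269 / 0.0627 = 21.64 W

21.64 W


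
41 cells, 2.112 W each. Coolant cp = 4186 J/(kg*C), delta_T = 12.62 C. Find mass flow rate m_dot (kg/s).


Q_total = 41 * 2.112 = 86.592 W
m_dot = Q_total / (cp * dT) = 86.592 / (4186 * 12.62) = 0.001639 kg/s

0.001639 kg/s


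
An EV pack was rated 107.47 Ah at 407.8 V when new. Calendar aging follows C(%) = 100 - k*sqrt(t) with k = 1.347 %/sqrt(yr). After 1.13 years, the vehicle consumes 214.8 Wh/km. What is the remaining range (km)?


Step 1: capacity retention = 100 - 1.347 * sqrt(1.13) = 100 - 1.347 * 1.063 = 98.568%
Step 2: C_now = 107.47 * 98.568/100 = 105.93 Ah
Step 3: E_pack = V * C_now = 407.8 * 105.93 = 43198 Wh
Step 4: range = E_pack / consumption = 43198 / 214.8 = 201.1 km

201.1 km


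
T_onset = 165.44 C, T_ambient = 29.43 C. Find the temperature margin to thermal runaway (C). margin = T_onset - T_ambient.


Safety margin = 165.44 C - 29.43 C = 136.01 C

136.01 C
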